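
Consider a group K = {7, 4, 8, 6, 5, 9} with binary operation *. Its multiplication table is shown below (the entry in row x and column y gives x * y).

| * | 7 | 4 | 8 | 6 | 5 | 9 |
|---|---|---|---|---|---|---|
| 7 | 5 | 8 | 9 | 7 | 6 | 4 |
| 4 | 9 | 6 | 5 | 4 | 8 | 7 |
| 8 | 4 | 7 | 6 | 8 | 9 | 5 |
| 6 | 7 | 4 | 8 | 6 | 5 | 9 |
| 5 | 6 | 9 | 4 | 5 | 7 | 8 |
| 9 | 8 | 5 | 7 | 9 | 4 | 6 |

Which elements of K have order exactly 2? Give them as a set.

Identity is 6. Compute the order of each non-identity element by repeated multiplication:
  7: 7 → 5 → 6  (order 3)
  4: 4 → 6  (order 2)
  8: 8 → 6  (order 2)
  5: 5 → 7 → 6  (order 3)
  9: 9 → 6  (order 2)
Elements of order 2: {4, 8, 9}.
(Structurally, K here is isomorphic to the symmetric group S_3.)

{4, 8, 9}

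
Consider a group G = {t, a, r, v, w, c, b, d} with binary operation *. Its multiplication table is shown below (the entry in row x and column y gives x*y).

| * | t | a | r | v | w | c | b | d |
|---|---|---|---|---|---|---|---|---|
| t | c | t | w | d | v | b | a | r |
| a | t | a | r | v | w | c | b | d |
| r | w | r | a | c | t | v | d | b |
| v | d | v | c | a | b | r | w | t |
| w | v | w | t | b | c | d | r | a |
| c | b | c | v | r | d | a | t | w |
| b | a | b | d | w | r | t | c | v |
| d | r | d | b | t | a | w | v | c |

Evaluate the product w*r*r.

w*r = t
t*r = w
(Structurally, G here is isomorphic to Z_2 x Z_4.)

w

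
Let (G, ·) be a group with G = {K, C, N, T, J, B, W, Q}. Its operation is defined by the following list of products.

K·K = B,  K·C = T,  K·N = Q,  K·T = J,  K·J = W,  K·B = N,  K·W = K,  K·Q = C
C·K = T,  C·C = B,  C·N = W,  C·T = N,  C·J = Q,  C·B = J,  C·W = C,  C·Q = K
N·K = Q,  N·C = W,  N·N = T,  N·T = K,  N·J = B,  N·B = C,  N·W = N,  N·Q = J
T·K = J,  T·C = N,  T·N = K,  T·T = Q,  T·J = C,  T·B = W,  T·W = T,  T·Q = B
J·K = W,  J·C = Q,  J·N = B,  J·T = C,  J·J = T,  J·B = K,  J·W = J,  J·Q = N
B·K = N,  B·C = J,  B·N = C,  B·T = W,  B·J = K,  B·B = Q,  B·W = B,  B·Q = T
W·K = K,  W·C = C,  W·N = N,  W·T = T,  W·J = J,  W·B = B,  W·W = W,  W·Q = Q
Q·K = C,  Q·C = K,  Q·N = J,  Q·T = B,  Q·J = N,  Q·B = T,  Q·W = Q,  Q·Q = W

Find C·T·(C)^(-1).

The identity is W. In row C, the entry W sits in column N, so C^(-1) = N.
C·T = N
N·N = T

T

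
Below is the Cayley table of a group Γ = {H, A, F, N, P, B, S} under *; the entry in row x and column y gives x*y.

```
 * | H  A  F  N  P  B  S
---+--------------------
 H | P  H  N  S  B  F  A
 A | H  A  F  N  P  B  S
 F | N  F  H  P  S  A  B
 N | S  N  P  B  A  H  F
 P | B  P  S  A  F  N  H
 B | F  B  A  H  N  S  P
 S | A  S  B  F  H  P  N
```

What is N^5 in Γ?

F

N^1 = N
N^2 = N*N = B
N^3 = B*N = H
N^4 = H*N = S
N^5 = S*N = F
(Structurally, Γ here is isomorphic to the cyclic group Z_7.)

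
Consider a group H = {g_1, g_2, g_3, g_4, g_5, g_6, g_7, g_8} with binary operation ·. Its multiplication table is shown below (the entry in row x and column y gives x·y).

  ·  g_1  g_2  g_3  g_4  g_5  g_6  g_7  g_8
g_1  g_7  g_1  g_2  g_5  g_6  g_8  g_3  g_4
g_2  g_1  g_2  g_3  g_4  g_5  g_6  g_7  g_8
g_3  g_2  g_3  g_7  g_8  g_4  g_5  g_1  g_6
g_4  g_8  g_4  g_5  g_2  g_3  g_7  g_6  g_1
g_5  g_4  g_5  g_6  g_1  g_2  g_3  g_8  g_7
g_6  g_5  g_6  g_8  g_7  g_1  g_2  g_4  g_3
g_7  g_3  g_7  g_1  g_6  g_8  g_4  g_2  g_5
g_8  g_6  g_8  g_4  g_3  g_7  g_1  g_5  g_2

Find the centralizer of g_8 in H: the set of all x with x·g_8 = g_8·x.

Compare row g_8 with column g_8 entry by entry.
g_7·g_8 = g_5 = g_8·g_7, so g_7 commutes with g_8.
g_1·g_8 = g_4 but g_8·g_1 = g_6, so g_1 does not.
Collecting the elements that commute with g_8: C(g_8) = {g_2, g_5, g_7, g_8}.

{g_2, g_5, g_7, g_8}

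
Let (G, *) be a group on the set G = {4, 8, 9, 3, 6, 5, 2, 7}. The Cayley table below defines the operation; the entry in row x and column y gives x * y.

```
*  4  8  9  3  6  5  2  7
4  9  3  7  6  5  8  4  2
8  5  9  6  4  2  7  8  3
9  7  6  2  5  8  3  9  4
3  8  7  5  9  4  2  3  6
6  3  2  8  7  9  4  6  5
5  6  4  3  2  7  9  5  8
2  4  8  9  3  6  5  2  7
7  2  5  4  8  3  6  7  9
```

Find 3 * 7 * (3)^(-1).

4

The identity is 2. In row 3, the entry 2 sits in column 5, so 3^(-1) = 5.
3 * 7 = 6
6 * 5 = 4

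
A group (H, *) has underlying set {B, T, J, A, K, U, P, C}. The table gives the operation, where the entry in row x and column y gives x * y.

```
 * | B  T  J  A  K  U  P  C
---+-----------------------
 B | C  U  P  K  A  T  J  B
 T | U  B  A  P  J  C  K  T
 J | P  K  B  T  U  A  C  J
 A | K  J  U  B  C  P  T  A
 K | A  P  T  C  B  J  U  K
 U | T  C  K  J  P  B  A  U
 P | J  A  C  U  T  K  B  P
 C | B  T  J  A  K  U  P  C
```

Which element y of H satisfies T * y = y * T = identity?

First locate the identity: row C matches the header, so C is the identity.
Scan row T for C: T * U = C. Hence T^(-1) = U.

U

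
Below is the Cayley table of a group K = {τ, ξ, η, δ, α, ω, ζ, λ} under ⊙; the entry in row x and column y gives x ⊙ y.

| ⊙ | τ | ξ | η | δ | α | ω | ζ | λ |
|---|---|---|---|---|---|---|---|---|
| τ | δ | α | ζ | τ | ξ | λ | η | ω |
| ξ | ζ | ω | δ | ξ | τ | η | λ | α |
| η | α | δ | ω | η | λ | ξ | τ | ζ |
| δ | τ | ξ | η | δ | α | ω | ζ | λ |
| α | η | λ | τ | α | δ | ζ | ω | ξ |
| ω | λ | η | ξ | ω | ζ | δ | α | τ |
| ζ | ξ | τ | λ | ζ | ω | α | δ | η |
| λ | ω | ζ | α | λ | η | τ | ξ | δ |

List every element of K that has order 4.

Identity is δ. Compute the order of each non-identity element by repeated multiplication:
  τ: τ → δ  (order 2)
  ξ: ξ → ω → η → δ  (order 4)
  η: η → ω → ξ → δ  (order 4)
  α: α → δ  (order 2)
  ω: ω → δ  (order 2)
  ζ: ζ → δ  (order 2)
  λ: λ → δ  (order 2)
Elements of order 4: {η, ξ}.
(Structurally, K here is isomorphic to the dihedral group D_4.)

{η, ξ}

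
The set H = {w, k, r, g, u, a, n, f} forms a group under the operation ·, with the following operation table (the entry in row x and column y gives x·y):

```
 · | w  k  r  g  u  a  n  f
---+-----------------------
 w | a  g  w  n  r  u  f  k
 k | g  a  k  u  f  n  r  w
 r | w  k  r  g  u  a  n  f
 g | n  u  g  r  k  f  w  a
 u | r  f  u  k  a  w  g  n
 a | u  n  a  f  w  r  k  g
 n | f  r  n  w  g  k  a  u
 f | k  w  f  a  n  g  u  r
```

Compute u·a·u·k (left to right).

k

u·a = w
w·u = r
r·k = k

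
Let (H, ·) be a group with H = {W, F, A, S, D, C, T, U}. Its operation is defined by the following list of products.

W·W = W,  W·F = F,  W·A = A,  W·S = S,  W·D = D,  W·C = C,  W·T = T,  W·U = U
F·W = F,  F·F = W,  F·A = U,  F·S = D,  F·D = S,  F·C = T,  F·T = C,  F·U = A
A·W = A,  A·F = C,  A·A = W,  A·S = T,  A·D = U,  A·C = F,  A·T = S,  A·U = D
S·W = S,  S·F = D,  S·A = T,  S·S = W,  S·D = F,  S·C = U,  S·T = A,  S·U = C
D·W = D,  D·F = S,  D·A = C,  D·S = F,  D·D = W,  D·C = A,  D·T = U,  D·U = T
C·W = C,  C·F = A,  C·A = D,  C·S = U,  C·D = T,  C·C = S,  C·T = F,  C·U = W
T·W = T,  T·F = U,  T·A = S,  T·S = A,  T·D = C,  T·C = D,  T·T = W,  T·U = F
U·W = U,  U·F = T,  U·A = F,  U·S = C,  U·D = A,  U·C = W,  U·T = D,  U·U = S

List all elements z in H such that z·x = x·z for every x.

An element z is central iff its row equals its column in the table.
For A: A·U = D ≠ F = U·A, so A ∉ Z.
Checking each element this way leaves Z(H) = {S, W}.

{S, W}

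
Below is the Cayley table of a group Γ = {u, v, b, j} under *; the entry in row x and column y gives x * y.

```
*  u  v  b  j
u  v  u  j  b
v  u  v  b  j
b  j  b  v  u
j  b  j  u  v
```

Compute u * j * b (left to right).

v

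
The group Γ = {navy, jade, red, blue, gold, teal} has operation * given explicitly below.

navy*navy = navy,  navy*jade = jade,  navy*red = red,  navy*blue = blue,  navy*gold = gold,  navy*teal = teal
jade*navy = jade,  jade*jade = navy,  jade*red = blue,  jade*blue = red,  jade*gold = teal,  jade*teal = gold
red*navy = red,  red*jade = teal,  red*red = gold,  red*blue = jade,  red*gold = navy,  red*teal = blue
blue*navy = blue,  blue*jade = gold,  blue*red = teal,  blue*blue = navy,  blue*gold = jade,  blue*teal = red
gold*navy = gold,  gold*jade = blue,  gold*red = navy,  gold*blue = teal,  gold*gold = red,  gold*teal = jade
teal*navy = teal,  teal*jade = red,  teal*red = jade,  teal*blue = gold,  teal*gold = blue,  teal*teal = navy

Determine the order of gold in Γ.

3

The identity element is navy (its row matches the header).
gold^1 = gold
gold^2 = gold * gold = red
gold^3 = red * gold = navy
The first power of gold equal to the identity is gold^3, so ord(gold) = 3.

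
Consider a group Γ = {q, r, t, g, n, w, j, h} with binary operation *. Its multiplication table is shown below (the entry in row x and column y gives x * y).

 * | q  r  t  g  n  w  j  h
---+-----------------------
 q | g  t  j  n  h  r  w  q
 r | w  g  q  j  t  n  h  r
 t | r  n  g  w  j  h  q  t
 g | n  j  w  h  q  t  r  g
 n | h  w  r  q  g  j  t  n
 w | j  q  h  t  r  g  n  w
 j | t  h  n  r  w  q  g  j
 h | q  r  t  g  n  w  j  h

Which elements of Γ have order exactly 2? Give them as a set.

Identity is h. Compute the order of each non-identity element by repeated multiplication:
  q: q → g → n → h  (order 4)
  r: r → g → j → h  (order 4)
  t: t → g → w → h  (order 4)
  g: g → h  (order 2)
  n: n → g → q → h  (order 4)
  w: w → g → t → h  (order 4)
  j: j → g → r → h  (order 4)
Elements of order 2: {g}.
(Structurally, Γ here is isomorphic to the quaternion group Q_8.)

{g}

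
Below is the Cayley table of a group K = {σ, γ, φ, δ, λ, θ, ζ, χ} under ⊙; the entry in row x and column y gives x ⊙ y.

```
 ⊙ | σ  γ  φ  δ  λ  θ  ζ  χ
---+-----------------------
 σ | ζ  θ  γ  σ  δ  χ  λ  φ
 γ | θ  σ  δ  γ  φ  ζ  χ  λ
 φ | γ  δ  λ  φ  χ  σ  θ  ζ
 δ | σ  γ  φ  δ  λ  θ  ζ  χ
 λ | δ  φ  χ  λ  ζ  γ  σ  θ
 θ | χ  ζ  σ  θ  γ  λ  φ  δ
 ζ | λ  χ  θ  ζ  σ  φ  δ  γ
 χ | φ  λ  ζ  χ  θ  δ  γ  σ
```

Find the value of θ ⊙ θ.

Read row θ, column θ: θ ⊙ θ = λ.

λ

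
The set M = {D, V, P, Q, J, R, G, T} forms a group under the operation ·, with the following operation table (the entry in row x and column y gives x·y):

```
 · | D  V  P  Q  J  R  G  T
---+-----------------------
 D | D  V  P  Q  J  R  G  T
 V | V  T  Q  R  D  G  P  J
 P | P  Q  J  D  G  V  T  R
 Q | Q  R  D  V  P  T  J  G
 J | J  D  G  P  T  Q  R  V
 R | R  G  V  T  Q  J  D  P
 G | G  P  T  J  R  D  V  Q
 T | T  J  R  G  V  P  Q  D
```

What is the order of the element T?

The identity element is D (its row matches the header).
T^1 = T
T^2 = T·T = D
The first power of T equal to the identity is T^2, so ord(T) = 2.

2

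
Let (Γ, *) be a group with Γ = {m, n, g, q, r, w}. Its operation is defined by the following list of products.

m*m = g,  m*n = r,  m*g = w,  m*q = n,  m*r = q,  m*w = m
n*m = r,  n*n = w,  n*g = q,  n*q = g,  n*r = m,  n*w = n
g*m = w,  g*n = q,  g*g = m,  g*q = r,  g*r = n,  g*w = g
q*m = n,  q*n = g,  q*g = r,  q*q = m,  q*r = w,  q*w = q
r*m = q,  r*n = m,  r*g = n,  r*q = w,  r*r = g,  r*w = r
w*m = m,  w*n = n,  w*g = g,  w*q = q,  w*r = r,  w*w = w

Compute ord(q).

6

The identity element is w (its row matches the header).
q^1 = q
q^2 = q * q = m
q^3 = m * q = n
q^4 = n * q = g
q^5 = g * q = r
q^6 = r * q = w
The first power of q equal to the identity is q^6, so ord(q) = 6.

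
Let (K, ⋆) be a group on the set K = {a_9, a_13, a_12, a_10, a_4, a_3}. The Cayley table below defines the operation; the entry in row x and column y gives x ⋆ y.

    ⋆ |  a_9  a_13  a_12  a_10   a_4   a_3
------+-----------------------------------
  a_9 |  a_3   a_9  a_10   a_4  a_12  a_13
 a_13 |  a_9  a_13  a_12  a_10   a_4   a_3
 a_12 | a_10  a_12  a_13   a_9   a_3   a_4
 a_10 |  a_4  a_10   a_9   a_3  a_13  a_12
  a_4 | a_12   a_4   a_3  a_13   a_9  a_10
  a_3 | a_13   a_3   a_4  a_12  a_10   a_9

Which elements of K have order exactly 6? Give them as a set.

Identity is a_13. Compute the order of each non-identity element by repeated multiplication:
  a_9: a_9 → a_3 → a_13  (order 3)
  a_12: a_12 → a_13  (order 2)
  a_10: a_10 → a_3 → a_12 → a_9 → a_4 → a_13  (order 6)
  a_4: a_4 → a_9 → a_12 → a_3 → a_10 → a_13  (order 6)
  a_3: a_3 → a_9 → a_13  (order 3)
Elements of order 6: {a_10, a_4}.

{a_10, a_4}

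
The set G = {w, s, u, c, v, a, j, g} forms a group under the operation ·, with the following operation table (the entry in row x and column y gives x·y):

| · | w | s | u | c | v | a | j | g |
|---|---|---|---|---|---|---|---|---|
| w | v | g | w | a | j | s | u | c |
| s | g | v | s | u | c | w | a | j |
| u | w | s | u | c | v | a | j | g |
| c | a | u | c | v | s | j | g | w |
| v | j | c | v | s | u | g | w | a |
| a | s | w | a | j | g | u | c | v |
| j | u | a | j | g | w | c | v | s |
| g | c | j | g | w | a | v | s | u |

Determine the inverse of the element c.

First locate the identity: row u matches the header, so u is the identity.
Scan row c for u: c·s = u. Hence c^(-1) = s.
(Structurally, G here is isomorphic to Z_2 x Z_4.)

s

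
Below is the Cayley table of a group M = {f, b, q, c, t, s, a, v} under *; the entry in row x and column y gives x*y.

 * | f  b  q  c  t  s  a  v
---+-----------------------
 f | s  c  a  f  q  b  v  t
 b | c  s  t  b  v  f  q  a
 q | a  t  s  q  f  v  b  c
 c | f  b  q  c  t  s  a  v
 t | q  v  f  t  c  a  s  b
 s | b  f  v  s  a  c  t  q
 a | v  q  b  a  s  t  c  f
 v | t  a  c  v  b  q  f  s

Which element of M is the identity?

c

The identity e satisfies e*x = x for all x, so its row in the table reproduces the column headers.
Row c reads: f, b, q, c, t, s, a, v — exactly the header order. So c is the identity.
(Structurally, M here is isomorphic to Z_2 x Z_4.)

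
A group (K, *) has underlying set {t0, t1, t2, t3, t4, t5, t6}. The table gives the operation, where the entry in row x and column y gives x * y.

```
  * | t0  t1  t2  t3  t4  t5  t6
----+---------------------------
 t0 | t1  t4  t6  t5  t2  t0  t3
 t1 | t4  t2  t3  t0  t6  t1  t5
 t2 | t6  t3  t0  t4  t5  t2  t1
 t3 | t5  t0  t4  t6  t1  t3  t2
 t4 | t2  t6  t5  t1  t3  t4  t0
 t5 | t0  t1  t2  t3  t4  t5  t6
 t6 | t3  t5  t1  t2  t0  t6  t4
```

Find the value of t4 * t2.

Read row t4, column t2: t4 * t2 = t5.

t5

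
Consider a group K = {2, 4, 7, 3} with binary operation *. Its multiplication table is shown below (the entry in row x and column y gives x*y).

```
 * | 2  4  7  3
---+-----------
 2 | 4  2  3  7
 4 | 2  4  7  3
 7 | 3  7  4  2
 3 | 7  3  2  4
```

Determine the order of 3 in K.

2

The identity element is 4 (its row matches the header).
3^1 = 3
3^2 = 3*3 = 4
The first power of 3 equal to the identity is 3^2, so ord(3) = 2.
(Structurally, K here is isomorphic to the Klein four-group V_4.)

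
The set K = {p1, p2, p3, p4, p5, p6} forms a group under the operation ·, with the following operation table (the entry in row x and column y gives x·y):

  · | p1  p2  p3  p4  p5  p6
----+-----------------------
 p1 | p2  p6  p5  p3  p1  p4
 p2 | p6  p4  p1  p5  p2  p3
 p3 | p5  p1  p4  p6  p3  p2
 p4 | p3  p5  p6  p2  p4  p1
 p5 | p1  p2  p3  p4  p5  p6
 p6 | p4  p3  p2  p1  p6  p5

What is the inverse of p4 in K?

First locate the identity: row p5 matches the header, so p5 is the identity.
Scan row p4 for p5: p4·p2 = p5. Hence p4^(-1) = p2.

p2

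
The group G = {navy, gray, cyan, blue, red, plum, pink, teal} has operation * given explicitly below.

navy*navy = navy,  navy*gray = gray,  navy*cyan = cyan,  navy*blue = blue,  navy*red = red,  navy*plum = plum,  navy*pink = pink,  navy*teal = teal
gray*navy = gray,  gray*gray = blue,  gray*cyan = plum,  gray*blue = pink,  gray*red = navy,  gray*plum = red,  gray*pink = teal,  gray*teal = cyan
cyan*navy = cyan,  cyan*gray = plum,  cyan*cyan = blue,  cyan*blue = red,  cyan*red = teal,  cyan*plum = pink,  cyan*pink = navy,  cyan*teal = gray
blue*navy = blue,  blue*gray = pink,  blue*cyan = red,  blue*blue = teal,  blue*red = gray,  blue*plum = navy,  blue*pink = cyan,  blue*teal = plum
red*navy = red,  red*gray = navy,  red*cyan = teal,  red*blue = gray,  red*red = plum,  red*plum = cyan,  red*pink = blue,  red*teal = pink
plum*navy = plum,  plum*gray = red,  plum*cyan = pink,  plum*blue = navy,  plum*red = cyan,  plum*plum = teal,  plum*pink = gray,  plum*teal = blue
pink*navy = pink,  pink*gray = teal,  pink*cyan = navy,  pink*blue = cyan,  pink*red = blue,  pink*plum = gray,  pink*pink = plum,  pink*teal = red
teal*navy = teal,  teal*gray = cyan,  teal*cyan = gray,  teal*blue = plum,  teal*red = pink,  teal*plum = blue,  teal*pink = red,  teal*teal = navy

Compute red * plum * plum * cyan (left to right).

navy

red * plum = cyan
cyan * plum = pink
pink * cyan = navy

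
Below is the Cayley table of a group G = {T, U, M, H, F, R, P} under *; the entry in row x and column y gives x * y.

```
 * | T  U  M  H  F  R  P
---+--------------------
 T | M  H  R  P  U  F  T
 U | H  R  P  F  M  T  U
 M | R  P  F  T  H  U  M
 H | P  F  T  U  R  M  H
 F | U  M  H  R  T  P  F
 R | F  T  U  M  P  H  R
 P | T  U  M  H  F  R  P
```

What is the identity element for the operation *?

P

The identity e satisfies e * x = x for all x, so its row in the table reproduces the column headers.
Row P reads: T, U, M, H, F, R, P — exactly the header order. So P is the identity.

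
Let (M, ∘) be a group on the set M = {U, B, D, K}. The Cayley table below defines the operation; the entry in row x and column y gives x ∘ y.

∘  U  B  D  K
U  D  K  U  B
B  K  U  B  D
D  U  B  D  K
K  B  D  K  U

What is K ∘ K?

Read row K, column K: K ∘ K = U.

U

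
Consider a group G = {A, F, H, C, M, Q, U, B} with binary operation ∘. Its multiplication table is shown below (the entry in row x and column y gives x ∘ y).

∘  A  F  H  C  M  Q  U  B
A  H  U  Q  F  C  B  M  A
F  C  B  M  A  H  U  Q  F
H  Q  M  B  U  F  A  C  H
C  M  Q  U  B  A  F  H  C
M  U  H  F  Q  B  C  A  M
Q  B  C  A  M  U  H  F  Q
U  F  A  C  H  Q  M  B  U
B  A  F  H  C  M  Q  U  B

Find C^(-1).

First locate the identity: row B matches the header, so B is the identity.
Scan row C for B: C ∘ C = B. Hence C^(-1) = C.

C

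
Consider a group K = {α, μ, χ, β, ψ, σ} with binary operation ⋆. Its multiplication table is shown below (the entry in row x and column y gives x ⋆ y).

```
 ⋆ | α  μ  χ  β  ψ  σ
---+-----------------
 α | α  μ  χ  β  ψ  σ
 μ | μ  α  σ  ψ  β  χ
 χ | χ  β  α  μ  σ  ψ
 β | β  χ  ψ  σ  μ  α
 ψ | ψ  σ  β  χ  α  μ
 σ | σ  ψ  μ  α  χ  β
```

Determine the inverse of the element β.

First locate the identity: row α matches the header, so α is the identity.
Scan row β for α: β ⋆ σ = α. Hence β^(-1) = σ.

σ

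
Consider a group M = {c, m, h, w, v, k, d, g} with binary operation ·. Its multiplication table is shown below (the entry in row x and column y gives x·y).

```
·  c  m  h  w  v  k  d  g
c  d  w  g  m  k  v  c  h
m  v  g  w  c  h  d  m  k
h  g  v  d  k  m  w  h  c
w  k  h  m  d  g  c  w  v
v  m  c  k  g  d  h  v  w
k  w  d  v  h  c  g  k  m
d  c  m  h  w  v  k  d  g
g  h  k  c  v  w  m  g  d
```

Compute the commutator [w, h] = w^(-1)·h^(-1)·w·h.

g

Identity is d; from the table w^(-1) = w and h^(-1) = h.
w·h = m
m·w = c
c·h = g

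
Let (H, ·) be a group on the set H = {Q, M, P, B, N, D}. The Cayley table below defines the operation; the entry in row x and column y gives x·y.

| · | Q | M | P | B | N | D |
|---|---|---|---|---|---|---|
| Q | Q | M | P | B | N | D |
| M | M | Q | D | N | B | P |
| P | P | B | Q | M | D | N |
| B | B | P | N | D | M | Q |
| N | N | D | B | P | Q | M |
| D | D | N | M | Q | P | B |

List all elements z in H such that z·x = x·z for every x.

An element z is central iff its row equals its column in the table.
For D: D·M = N ≠ P = M·D, so D ∉ Z.
Checking each element this way leaves Z(H) = {Q}.

{Q}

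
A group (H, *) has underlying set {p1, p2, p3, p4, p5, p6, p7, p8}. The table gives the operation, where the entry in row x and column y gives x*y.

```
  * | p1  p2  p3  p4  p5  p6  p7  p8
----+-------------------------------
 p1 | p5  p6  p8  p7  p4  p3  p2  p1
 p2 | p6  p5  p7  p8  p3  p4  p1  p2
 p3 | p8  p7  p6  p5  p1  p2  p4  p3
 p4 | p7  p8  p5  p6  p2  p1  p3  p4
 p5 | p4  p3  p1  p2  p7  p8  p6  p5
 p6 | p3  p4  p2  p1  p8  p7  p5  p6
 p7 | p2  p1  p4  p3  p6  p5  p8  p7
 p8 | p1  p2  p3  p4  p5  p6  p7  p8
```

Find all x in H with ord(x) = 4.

{p5, p6}

Identity is p8. Compute the order of each non-identity element by repeated multiplication:
  p1: p1 → p5 → p4 → p7 → p2 → p6 → p3 → p8  (order 8)
  p2: p2 → p5 → p3 → p7 → p1 → p6 → p4 → p8  (order 8)
  p3: p3 → p6 → p2 → p7 → p4 → p5 → p1 → p8  (order 8)
  p4: p4 → p6 → p1 → p7 → p3 → p5 → p2 → p8  (order 8)
  p5: p5 → p7 → p6 → p8  (order 4)
  p6: p6 → p7 → p5 → p8  (order 4)
  p7: p7 → p8  (order 2)
Elements of order 4: {p5, p6}.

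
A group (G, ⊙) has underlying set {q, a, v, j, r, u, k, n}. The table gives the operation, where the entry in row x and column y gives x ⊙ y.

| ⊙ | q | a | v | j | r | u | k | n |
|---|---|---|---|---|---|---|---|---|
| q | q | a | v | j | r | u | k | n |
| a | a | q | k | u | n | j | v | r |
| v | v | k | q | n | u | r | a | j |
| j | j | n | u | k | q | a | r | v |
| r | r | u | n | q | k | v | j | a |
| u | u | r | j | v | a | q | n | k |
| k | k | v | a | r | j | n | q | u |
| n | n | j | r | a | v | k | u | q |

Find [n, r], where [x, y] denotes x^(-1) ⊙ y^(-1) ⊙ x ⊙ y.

k

Identity is q; from the table n^(-1) = n and r^(-1) = j.
n ⊙ j = a
a ⊙ n = r
r ⊙ r = k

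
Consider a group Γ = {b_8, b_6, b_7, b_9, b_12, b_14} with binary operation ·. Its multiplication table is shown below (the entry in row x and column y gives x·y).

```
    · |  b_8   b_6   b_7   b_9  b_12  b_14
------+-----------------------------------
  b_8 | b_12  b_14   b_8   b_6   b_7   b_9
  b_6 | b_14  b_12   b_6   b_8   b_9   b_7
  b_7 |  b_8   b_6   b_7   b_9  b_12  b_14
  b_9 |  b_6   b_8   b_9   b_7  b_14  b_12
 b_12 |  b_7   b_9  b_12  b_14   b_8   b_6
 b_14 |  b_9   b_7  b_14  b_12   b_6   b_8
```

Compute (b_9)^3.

b_9^1 = b_9
b_9^2 = b_9·b_9 = b_7
b_9^3 = b_7·b_9 = b_9

b_9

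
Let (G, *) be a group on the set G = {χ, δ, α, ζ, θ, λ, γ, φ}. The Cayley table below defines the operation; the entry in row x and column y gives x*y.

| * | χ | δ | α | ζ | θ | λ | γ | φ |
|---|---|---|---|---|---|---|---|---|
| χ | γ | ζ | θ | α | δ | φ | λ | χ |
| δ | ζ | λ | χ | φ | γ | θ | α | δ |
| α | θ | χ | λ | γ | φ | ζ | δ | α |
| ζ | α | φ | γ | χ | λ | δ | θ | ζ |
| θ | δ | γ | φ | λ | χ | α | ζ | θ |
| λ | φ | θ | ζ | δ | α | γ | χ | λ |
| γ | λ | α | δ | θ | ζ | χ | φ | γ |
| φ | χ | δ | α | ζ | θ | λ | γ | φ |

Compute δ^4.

δ^1 = δ
δ^2 = δ*δ = λ
δ^3 = λ*δ = θ
δ^4 = θ*δ = γ

γ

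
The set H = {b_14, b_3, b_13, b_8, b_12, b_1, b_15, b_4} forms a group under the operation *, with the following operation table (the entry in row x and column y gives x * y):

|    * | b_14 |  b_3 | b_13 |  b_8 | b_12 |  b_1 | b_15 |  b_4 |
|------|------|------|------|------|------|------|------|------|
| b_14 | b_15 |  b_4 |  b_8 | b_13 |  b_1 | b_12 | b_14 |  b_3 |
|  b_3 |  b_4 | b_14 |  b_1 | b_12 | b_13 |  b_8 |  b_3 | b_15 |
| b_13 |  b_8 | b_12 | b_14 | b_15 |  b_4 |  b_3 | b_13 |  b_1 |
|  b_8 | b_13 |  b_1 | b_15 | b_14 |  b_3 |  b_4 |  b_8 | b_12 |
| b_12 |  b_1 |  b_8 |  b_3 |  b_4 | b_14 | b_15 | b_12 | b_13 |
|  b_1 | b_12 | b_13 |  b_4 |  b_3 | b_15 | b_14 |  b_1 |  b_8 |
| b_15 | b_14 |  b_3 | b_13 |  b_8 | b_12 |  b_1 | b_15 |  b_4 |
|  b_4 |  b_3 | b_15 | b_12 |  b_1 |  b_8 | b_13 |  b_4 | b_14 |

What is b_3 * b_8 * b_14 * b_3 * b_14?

b_8

b_3 * b_8 = b_12
b_12 * b_14 = b_1
b_1 * b_3 = b_13
b_13 * b_14 = b_8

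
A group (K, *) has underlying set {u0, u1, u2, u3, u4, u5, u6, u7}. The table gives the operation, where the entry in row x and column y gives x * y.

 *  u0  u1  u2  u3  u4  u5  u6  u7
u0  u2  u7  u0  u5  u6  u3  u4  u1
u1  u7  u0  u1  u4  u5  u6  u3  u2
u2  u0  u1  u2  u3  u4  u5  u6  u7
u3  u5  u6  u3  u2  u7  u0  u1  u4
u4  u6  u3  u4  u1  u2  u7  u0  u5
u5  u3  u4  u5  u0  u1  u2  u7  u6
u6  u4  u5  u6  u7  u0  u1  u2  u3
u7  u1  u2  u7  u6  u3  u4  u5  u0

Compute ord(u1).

4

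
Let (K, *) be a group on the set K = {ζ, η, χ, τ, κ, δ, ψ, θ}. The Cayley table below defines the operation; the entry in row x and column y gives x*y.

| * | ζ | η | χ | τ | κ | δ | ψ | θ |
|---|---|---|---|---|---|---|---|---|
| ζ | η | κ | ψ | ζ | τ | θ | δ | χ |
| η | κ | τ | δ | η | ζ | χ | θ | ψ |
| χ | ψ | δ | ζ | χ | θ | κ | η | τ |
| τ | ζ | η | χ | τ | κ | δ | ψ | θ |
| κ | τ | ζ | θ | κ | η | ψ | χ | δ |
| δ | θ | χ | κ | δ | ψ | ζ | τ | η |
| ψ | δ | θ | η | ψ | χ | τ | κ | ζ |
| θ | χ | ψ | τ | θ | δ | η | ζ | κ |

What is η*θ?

ψ

Read row η, column θ: η*θ = ψ.
(Structurally, K here is isomorphic to the cyclic group Z_8.)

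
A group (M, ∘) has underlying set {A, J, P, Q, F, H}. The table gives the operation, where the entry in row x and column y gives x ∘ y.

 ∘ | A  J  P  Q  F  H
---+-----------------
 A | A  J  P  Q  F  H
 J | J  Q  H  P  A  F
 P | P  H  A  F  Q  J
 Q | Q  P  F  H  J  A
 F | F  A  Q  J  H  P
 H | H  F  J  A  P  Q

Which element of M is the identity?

The identity e satisfies e ∘ x = x for all x, so its row in the table reproduces the column headers.
Row A reads: A, J, P, Q, F, H — exactly the header order. So A is the identity.

A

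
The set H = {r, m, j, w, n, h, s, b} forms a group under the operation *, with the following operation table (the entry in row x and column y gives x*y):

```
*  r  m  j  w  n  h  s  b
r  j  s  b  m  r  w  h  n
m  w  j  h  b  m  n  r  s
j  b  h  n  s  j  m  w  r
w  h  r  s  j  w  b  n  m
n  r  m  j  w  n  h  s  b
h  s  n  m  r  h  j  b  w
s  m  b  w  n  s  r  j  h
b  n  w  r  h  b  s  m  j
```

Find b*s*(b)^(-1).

w

The identity is n. In row b, the entry n sits in column r, so b^(-1) = r.
b*s = m
m*r = w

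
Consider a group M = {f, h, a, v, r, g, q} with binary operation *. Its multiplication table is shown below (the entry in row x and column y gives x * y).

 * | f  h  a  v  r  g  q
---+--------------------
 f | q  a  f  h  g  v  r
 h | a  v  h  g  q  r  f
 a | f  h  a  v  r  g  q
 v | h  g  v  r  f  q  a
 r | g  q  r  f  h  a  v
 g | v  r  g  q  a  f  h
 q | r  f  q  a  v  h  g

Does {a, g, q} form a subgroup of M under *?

q * g = h, which is not in {a, g, q}.
The subset is not closed under *, so it is not a subgroup.

No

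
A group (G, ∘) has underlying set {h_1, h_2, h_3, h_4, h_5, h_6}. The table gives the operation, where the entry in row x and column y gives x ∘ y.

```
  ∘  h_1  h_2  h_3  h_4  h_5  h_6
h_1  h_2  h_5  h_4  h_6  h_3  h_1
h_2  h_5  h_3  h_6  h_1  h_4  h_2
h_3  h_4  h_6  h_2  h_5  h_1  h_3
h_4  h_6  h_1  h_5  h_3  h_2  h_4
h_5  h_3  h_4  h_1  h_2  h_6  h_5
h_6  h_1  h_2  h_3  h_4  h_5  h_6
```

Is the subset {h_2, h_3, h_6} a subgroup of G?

{h_2, h_3, h_6} contains the identity h_6.
Checking products: every product of two elements of {h_2, h_3, h_6} (read from the table) lies in {h_2, h_3, h_6}, so the set is closed.
In a finite group, a nonempty closed subset is a subgroup. So {h_2, h_3, h_6} ≤ G.

Yes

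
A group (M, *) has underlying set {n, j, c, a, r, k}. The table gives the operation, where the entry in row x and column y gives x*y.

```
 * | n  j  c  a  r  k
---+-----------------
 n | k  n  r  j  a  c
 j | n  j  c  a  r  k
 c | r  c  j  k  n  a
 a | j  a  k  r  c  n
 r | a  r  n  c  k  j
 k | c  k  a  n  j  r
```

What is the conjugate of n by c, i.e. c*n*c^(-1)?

n

The identity is j. In row c, the entry j sits in column c, so c^(-1) = c.
c*n = r
r*c = n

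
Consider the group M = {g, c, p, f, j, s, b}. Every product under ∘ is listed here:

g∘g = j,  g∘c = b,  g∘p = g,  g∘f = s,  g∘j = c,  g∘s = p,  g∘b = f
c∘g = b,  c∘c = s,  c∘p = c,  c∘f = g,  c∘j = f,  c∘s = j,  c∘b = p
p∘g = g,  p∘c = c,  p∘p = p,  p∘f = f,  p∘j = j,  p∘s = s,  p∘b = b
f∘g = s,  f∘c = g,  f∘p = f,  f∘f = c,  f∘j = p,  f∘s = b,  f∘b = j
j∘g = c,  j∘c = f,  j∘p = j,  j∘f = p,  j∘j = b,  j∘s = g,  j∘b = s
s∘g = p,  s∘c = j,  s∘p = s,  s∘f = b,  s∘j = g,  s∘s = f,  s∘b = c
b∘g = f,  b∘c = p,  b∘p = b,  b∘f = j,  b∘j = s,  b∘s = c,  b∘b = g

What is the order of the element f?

7

The identity element is p (its row matches the header).
f^1 = f
f^2 = f ∘ f = c
f^3 = c ∘ f = g
f^4 = g ∘ f = s
f^5 = s ∘ f = b
f^6 = b ∘ f = j
f^7 = j ∘ f = p
The first power of f equal to the identity is f^7, so ord(f) = 7.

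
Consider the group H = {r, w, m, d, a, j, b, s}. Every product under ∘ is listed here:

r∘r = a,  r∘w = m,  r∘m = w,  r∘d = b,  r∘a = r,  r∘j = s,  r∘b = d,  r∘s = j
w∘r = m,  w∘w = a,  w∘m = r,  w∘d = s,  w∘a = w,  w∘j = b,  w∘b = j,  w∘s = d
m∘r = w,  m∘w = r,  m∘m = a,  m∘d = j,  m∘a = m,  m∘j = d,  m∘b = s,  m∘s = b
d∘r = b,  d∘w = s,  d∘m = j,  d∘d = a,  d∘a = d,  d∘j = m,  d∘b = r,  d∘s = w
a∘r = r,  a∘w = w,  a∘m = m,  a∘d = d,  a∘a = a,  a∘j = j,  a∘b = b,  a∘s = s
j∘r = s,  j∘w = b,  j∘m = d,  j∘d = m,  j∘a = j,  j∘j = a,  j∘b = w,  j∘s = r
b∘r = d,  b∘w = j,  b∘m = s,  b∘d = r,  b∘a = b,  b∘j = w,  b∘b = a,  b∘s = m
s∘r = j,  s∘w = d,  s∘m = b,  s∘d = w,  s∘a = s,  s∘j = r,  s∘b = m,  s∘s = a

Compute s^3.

s

s^1 = s
s^2 = s ∘ s = a
s^3 = a ∘ s = s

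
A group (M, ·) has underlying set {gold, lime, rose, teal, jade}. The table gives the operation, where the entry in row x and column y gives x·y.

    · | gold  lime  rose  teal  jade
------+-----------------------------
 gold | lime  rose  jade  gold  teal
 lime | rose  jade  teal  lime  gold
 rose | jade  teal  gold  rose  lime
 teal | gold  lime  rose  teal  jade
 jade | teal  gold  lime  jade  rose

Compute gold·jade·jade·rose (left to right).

lime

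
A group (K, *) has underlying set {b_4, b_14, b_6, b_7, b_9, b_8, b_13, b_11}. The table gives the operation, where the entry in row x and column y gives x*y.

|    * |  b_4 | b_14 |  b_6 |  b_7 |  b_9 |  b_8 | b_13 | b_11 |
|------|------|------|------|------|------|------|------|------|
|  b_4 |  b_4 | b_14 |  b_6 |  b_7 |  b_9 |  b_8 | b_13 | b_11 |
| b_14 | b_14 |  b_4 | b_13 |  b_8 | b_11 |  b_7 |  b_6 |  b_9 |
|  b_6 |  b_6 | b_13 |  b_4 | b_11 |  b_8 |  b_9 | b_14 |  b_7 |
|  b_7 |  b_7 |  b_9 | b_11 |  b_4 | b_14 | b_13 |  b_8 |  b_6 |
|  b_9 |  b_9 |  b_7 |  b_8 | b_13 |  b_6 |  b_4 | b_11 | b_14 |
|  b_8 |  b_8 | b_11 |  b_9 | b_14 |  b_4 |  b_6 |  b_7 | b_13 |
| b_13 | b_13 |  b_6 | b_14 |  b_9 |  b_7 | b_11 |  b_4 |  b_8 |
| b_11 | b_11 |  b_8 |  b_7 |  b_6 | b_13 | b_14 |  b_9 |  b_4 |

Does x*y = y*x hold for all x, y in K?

b_8*b_11 = b_13 but b_11*b_8 = b_14.
Since b_8 and b_11 do not commute, K is not abelian.

No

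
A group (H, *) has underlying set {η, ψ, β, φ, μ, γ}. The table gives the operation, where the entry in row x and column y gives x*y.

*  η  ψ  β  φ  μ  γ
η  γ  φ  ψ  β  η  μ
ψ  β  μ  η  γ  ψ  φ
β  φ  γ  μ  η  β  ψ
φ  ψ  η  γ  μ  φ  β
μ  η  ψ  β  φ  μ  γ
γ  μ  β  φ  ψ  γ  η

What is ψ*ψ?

μ

Read row ψ, column ψ: ψ*ψ = μ.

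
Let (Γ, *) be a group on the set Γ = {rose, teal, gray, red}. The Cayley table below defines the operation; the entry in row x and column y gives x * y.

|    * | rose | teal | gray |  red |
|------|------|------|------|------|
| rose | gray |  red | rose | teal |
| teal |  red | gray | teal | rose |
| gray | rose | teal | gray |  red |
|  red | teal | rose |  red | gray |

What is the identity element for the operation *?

The identity e satisfies e * x = x for all x, so its row in the table reproduces the column headers.
Row gray reads: rose, teal, gray, red — exactly the header order. So gray is the identity.

gray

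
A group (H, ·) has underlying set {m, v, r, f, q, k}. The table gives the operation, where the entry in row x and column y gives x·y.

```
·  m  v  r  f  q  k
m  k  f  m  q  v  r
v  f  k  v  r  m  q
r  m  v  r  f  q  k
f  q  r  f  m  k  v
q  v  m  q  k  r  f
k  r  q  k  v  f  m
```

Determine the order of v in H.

The identity element is r (its row matches the header).
v^1 = v
v^2 = v·v = k
v^3 = k·v = q
v^4 = q·v = m
v^5 = m·v = f
v^6 = f·v = r
The first power of v equal to the identity is v^6, so ord(v) = 6.

6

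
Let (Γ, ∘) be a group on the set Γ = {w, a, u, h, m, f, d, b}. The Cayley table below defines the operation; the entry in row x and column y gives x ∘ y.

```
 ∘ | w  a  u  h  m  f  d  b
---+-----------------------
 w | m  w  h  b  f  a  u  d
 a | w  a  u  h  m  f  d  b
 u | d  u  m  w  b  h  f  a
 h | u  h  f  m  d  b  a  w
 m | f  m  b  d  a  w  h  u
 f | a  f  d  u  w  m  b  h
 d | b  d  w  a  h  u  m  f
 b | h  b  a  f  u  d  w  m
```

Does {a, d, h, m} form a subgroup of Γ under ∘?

Yes

{a, d, h, m} contains the identity a.
Checking products: every product of two elements of {a, d, h, m} (read from the table) lies in {a, d, h, m}, so the set is closed.
In a finite group, a nonempty closed subset is a subgroup. So {a, d, h, m} ≤ Γ.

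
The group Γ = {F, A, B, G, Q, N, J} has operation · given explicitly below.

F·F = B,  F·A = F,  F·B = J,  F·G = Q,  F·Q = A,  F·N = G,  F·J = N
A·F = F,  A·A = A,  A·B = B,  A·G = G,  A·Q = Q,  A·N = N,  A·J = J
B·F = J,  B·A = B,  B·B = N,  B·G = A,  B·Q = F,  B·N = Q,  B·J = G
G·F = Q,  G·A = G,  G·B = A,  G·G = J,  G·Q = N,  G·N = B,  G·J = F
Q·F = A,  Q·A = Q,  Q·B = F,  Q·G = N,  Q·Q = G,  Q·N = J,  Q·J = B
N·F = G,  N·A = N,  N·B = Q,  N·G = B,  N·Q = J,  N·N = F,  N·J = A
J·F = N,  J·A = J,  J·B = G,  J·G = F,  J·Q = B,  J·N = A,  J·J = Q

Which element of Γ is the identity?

A

The identity e satisfies e·x = x for all x, so its row in the table reproduces the column headers.
Row A reads: F, A, B, G, Q, N, J — exactly the header order. So A is the identity.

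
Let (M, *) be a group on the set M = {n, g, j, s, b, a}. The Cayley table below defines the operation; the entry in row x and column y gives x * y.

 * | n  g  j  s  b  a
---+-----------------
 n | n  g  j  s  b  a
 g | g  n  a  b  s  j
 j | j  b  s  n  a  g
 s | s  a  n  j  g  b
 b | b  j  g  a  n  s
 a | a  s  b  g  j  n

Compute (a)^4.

n

a^1 = a
a^2 = a * a = n
a^3 = n * a = a
a^4 = a * a = n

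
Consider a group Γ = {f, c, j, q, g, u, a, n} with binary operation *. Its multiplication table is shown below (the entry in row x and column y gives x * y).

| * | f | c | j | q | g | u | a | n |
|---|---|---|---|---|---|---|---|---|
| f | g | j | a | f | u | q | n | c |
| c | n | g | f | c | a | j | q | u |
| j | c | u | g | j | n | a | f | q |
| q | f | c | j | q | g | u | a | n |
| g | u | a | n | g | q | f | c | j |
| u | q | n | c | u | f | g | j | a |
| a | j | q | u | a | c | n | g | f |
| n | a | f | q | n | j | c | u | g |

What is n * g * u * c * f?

n * g = j
j * u = a
a * c = q
q * f = f

f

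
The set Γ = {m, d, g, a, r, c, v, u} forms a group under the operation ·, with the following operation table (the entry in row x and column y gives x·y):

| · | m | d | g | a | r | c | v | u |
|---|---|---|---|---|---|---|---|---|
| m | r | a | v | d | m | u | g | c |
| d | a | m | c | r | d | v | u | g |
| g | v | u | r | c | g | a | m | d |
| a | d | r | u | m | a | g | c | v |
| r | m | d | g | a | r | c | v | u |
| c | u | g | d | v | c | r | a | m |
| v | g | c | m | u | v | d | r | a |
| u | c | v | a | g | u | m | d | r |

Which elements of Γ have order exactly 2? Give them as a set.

{c, g, m, u, v}

Identity is r. Compute the order of each non-identity element by repeated multiplication:
  m: m → r  (order 2)
  d: d → m → a → r  (order 4)
  g: g → r  (order 2)
  a: a → m → d → r  (order 4)
  c: c → r  (order 2)
  v: v → r  (order 2)
  u: u → r  (order 2)
Elements of order 2: {c, g, m, u, v}.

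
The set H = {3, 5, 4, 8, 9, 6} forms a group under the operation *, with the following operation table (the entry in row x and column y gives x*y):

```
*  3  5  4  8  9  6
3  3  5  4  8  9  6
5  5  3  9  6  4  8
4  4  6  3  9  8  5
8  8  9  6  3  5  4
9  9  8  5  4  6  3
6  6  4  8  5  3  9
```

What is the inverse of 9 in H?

6

First locate the identity: row 3 matches the header, so 3 is the identity.
Scan row 9 for 3: 9*6 = 3. Hence 9^(-1) = 6.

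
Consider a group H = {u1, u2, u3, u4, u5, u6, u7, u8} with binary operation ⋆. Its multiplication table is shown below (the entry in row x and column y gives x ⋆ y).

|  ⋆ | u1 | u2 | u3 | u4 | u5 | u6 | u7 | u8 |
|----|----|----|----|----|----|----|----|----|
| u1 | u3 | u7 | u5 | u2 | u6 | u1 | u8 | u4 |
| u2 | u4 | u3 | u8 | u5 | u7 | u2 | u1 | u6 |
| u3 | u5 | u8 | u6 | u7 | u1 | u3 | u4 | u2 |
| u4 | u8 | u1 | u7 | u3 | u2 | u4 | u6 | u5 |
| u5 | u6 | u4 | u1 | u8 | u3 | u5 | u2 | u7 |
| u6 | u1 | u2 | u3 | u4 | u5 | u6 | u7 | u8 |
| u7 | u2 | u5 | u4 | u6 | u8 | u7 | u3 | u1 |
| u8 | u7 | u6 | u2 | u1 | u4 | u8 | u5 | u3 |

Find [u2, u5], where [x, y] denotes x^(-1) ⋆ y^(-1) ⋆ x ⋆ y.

u3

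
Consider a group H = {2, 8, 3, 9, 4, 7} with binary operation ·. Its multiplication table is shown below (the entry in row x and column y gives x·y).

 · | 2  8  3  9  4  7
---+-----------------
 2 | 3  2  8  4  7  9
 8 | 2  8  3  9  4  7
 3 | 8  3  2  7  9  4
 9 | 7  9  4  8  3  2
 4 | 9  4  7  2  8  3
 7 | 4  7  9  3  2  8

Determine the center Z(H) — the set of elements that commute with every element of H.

An element z is central iff its row equals its column in the table.
For 7: 7·3 = 9 ≠ 4 = 3·7, so 7 ∉ Z.
Checking each element this way leaves Z(H) = {8}.

{8}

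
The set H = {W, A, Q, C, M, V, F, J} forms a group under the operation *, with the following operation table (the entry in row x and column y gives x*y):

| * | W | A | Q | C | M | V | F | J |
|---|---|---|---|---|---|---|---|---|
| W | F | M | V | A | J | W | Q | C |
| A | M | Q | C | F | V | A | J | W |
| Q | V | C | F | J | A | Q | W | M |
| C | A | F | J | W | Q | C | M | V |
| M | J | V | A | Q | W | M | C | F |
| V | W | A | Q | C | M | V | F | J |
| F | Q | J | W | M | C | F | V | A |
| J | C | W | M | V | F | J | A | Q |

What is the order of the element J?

8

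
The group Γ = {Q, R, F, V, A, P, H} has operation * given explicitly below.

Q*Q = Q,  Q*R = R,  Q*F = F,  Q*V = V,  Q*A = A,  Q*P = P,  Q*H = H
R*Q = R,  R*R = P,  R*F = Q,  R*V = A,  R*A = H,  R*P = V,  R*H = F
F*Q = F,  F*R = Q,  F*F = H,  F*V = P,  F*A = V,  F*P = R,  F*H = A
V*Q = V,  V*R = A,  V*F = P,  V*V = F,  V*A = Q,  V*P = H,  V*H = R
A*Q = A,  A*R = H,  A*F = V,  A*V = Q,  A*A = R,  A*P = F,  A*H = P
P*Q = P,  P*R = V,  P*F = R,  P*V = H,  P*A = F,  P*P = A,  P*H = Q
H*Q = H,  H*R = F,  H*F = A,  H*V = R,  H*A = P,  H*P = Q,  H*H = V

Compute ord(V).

7

The identity element is Q (its row matches the header).
V^1 = V
V^2 = V * V = F
V^3 = F * V = P
V^4 = P * V = H
V^5 = H * V = R
V^6 = R * V = A
V^7 = A * V = Q
The first power of V equal to the identity is V^7, so ord(V) = 7.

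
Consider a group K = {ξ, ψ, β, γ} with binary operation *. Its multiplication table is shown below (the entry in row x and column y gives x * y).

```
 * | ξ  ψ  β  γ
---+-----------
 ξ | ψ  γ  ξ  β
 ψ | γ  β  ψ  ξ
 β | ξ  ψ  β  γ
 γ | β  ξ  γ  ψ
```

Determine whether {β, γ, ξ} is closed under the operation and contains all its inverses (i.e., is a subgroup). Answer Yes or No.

No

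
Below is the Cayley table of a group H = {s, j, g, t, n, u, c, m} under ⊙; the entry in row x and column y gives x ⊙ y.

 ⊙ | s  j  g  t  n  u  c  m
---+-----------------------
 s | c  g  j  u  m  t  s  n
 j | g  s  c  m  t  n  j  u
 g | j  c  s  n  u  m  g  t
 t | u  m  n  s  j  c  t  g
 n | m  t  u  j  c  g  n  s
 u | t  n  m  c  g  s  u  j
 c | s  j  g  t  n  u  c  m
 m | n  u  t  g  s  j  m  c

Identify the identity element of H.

The identity e satisfies e ⊙ x = x for all x, so its row in the table reproduces the column headers.
Row c reads: s, j, g, t, n, u, c, m — exactly the header order. So c is the identity.

c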